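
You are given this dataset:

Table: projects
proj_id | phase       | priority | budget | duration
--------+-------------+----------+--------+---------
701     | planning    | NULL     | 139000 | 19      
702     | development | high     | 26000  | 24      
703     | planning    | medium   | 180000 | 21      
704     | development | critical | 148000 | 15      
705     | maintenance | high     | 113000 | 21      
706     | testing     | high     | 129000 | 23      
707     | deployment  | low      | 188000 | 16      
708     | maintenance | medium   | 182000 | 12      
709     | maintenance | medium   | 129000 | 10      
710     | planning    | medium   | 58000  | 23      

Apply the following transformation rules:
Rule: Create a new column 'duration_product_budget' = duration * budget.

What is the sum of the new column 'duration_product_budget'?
22421000

Step 1: For each record, compute duration * budget
Example calculations:
  19 * 139000 = 2641000
  24 * 26000 = 624000
  21 * 180000 = 3780000
  ...
Step 2: Sum all derived values
Step 3: Total = 22421000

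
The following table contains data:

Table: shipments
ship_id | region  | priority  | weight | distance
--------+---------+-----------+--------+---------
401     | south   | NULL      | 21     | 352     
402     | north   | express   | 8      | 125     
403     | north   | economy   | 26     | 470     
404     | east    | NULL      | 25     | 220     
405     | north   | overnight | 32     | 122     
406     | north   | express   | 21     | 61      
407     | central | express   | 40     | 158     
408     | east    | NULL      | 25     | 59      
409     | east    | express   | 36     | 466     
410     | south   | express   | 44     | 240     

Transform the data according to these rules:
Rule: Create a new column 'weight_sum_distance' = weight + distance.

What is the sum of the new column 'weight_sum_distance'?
2551

Step 1: For each record, compute weight + distance
Example calculations:
  21 + 352 = 373
  8 + 125 = 133
  26 + 470 = 496
  ...
Step 2: Sum all derived values
Step 3: Total = 2551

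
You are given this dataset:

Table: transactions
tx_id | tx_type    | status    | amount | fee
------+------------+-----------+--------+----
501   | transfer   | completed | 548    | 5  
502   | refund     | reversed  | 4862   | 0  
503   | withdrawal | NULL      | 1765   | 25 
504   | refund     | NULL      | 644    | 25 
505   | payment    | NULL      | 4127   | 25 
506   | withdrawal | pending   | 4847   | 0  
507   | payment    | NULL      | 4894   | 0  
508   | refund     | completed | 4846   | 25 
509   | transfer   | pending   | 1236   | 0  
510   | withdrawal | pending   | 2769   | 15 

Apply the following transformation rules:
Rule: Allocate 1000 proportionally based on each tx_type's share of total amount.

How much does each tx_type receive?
payment: 295.4, refund: 338.99, transfer: 58.42, withdrawal: 307.19

Step 1: Calculate total amount = 30538
Step 2: Calculate each tx_type's proportion:
  payment: 9021/30538 = 29.54% → 295.4
  refund: 10352/30538 = 33.90% → 338.99
  transfer: 1784/30538 = 5.84% → 58.42
  withdrawal: 9381/30538 = 30.72% → 307.19
Step 3: Verify: sum of allocations ≈ 1000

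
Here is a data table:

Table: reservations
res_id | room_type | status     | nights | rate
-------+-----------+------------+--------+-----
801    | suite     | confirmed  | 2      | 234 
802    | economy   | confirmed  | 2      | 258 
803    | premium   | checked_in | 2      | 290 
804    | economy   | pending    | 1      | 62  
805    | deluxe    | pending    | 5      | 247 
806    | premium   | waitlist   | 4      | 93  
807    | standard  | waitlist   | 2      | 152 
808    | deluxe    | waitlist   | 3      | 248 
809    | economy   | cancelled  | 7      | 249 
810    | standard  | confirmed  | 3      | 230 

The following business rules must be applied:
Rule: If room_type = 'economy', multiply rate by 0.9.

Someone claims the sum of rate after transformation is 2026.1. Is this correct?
No, the correct result is 2006.1.

Step 1: Calculate the correct sum after transformation
Step 2: Apply multiplier 0.9 to records where room_type = 'economy'
Step 3: Correct result = 2006.1
Step 4: Claimed result = 2026.1
Step 5: 2006.1 ≠ 2026.1
Conclusion: The claimed result is incorrect. The correct answer is 2006.1.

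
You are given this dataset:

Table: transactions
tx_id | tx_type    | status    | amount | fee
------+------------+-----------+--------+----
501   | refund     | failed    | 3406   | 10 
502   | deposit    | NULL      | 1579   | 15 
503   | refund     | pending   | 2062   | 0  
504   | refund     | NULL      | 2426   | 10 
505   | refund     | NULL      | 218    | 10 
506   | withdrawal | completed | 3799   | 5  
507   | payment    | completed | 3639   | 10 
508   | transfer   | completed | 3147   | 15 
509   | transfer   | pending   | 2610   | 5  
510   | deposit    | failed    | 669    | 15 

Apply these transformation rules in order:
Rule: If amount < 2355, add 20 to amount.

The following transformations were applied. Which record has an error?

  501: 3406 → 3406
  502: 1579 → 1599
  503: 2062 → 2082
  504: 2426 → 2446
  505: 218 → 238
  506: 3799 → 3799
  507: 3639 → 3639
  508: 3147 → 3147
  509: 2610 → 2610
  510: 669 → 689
Record 504 has an error. The correct transformed value should be 2426, not 2446.

Step 1: Check each record against the rule
Step 2: Record 504 has amount = 2426
Step 3: Since 2426 >= 2355, the bonus should not have been applied
Step 4: Correct value = 2426, but claimed value = 2446
Conclusion: Record 504 has the error.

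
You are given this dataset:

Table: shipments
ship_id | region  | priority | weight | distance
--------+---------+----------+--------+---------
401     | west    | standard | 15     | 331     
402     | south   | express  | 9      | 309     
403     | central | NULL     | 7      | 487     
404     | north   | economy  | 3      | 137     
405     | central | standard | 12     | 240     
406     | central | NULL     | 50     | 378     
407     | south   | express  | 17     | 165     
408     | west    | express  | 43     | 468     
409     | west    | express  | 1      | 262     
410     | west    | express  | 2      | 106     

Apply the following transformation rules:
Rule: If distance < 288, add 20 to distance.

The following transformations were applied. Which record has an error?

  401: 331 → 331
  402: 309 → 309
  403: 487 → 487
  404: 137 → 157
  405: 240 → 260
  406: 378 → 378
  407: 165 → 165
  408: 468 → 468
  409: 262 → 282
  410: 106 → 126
Record 407 has an error. The correct transformed value should be 185, not 165.

Step 1: Check each record against the rule
Step 2: Record 407 has distance = 165
Step 3: Since 165 < 288, the bonus should have been applied
Step 4: Correct value = 185, but claimed value = 165
Conclusion: Record 407 has the error.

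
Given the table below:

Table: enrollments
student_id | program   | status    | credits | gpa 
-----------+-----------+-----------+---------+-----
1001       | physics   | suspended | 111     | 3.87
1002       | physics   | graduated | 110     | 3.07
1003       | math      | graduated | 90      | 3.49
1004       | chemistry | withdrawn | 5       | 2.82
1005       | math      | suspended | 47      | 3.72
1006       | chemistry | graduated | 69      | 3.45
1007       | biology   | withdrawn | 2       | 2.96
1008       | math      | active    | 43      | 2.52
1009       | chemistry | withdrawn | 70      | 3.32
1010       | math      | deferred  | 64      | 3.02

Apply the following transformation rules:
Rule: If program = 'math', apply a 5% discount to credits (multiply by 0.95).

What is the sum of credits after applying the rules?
598.8

Step 1: Records with program = 'math' have total credits = 244
Step 2: Apply multiplier: 244 × 0.95 = 231.8
Step 3: Other records total: 367
Step 4: Final sum = 231.8 + 367 = 598.8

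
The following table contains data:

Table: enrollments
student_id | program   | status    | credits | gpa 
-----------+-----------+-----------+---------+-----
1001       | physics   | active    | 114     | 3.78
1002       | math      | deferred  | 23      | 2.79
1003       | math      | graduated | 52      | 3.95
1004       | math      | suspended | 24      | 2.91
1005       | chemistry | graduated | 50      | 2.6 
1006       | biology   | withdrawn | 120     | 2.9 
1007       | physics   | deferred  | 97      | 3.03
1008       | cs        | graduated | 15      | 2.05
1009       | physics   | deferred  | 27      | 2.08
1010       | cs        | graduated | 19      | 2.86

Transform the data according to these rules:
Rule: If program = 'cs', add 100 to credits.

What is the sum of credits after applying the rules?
741

Step 1: Count records where program = 'cs': 2
Step 2: Total bonus added: 2 × 100 = 200
Step 3: Original sum of credits: 541
Step 4: Final sum = 541 + 200 = 741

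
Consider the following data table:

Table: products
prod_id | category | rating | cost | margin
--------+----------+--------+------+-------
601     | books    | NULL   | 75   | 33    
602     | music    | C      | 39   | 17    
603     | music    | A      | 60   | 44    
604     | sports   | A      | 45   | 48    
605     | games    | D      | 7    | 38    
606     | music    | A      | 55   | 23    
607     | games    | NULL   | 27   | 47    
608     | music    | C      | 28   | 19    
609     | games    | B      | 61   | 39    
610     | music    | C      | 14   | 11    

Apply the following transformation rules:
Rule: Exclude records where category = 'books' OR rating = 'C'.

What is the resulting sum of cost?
255

Step 1: Find records where category = 'books' OR rating = 'C'
Step 2: 4 records match, summing to 156
Step 3: Original sum: 411
Step 4: Remaining sum = 411 - 156 = 255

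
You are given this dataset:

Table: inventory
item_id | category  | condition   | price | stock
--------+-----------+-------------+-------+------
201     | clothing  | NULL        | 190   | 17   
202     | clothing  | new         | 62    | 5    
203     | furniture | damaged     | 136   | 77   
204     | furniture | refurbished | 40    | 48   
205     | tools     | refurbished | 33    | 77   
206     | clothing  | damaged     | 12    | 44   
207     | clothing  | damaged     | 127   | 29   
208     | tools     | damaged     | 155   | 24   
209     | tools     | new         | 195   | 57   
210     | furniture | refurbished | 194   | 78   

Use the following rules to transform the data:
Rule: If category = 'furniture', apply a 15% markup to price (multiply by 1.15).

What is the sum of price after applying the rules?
1199.5

Step 1: Records with category = 'furniture' have total price = 370
Step 2: Apply multiplier: 370 × 1.15 = 425.5
Step 3: Other records total: 774
Step 4: Final sum = 425.5 + 774 = 1199.5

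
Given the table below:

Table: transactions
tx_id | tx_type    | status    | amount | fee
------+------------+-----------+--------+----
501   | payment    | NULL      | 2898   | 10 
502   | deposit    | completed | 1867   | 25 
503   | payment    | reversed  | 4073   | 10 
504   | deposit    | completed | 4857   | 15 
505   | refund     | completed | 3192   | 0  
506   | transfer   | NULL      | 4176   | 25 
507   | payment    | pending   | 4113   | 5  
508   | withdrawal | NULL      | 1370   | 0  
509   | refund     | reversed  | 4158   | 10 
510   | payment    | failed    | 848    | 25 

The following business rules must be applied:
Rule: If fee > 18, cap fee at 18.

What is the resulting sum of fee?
104

Step 1: 3 records have fee > 18
Step 2: These records originally summed to 75
Step 3: After capping: 3 × 18 = 54
Step 4: Unaffected records sum: 50
Step 5: Final sum = 54 + 50 = 104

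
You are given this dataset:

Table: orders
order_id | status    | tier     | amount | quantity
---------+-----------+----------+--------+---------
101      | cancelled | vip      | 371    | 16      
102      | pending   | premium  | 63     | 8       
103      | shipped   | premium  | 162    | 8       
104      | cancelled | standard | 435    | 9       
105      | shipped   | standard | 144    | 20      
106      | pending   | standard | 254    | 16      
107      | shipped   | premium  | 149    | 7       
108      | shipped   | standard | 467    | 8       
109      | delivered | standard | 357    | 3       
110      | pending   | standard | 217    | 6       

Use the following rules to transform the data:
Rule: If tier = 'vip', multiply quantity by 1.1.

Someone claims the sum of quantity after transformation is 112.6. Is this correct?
No, the correct result is 102.6.

Step 1: Calculate the correct sum after transformation
Step 2: Apply multiplier 1.1 to records where tier = 'vip'
Step 3: Correct result = 102.6
Step 4: Claimed result = 112.6
Step 5: 102.6 ≠ 112.6
Conclusion: The claimed result is incorrect. The correct answer is 102.6.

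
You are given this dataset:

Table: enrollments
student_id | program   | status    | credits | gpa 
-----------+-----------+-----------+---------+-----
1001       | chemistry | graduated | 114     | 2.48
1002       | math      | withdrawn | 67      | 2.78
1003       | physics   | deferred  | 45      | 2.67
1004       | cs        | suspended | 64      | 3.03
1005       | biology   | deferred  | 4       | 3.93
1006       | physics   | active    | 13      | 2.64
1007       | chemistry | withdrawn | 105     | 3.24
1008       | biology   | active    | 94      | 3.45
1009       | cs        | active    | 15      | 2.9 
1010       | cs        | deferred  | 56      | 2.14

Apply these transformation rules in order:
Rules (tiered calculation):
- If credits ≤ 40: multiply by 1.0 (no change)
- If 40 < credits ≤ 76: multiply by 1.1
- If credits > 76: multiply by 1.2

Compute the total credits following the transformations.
662.8

Step 1: Tier 1 (credits ≤ 40): 3 records, sum = 32 × 1.0 = 32.0
Step 2: Tier 2 (40 < credits ≤ 76): 4 records, sum = 232 × 1.1 = 255.2
Step 3: Tier 3 (credits > 76): 3 records, sum = 313 × 1.2 = 375.6
Step 4: Final sum = 32.0 + 255.2 + 375.6 = 662.8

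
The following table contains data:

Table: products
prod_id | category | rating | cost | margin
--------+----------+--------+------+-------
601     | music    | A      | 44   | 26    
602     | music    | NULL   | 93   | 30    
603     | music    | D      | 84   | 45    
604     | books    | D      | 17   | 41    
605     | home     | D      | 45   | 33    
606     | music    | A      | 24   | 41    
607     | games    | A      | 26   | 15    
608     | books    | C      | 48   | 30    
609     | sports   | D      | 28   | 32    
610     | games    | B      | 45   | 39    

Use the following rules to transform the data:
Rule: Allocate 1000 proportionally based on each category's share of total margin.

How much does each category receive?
books: 213.86, games: 162.65, home: 99.4, music: 427.71, sports: 96.39

Step 1: Calculate total margin = 332
Step 2: Calculate each category's proportion:
  books: 71/332 = 21.39% → 213.86
  games: 54/332 = 16.27% → 162.65
  home: 33/332 = 9.94% → 99.4
  music: 142/332 = 42.77% → 427.71
  sports: 32/332 = 9.64% → 96.39
Step 3: Verify: sum of allocations ≈ 1000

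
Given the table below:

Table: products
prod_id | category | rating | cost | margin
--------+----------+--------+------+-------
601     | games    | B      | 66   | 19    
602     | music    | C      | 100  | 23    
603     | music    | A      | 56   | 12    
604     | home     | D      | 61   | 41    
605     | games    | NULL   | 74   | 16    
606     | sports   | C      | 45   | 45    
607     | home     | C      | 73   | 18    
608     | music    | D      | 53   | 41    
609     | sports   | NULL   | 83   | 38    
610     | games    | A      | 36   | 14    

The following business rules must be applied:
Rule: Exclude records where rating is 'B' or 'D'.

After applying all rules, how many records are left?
7

Step 1: Count records to exclude
  - 1 (B) + 2 (D) = 3 records
Step 2: Total records: 10
Step 3: Remaining = 10 - 3 = 7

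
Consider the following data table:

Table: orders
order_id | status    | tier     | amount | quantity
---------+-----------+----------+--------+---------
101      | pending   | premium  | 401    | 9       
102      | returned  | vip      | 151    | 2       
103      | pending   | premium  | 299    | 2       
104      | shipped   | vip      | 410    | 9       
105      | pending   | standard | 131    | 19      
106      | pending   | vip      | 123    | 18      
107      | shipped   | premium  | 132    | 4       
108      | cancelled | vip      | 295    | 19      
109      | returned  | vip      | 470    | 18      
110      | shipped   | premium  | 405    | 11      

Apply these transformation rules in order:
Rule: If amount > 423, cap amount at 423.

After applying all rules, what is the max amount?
423

Step 1: Original maximum amount = 470
Step 2: Apply cap at 423
Step 3: 1 records had amount > 423 and were capped
Step 4: Maximum after transformation = 423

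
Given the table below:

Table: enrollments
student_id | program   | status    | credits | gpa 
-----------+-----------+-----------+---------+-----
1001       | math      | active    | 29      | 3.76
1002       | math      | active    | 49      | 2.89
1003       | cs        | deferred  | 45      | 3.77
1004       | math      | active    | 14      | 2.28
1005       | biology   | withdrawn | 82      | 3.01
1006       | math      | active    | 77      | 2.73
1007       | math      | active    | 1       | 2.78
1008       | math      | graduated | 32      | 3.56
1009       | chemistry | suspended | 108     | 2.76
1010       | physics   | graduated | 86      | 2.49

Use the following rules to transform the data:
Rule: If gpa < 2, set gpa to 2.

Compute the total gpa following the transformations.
30.03

Step 1: 0 records have gpa < 2
Step 2: These records originally summed to 0
Step 3: After setting to minimum: 0 × 2 = 0
Step 4: Unaffected records sum: 30.03
Step 5: Final sum = 0 + 30.03 = 30.03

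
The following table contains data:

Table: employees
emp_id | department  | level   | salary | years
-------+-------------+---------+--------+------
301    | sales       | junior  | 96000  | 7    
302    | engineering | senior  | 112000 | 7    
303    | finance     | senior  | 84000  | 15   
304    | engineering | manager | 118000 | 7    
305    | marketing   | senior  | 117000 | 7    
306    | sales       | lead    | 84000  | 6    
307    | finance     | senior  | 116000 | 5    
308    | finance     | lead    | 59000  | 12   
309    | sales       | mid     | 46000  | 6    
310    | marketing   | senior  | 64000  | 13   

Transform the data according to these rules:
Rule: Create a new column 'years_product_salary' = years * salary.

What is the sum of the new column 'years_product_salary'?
7261000

Step 1: For each record, compute years * salary
Example calculations:
  7 * 96000 = 672000
  7 * 112000 = 784000
  15 * 84000 = 1260000
  ...
Step 2: Sum all derived values
Step 3: Total = 7261000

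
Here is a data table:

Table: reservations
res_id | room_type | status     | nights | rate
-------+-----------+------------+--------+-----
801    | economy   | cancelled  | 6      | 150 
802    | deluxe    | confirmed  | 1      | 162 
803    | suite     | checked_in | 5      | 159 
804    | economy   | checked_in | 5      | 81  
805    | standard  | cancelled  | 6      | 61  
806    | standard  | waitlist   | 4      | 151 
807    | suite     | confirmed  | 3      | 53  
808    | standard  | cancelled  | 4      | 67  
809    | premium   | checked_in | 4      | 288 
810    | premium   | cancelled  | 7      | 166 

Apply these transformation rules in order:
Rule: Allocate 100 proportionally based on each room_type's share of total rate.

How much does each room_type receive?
deluxe: 12.11, economy: 17.26, premium: 33.93, standard: 20.85, suite: 15.84

Step 1: Calculate total rate = 1338
Step 2: Calculate each room_type's proportion:
  deluxe: 162/1338 = 12.11% → 12.11
  economy: 231/1338 = 17.26% → 17.26
  premium: 454/1338 = 33.93% → 33.93
  standard: 279/1338 = 20.85% → 20.85
  suite: 212/1338 = 15.84% → 15.84
Step 3: Verify: sum of allocations ≈ 100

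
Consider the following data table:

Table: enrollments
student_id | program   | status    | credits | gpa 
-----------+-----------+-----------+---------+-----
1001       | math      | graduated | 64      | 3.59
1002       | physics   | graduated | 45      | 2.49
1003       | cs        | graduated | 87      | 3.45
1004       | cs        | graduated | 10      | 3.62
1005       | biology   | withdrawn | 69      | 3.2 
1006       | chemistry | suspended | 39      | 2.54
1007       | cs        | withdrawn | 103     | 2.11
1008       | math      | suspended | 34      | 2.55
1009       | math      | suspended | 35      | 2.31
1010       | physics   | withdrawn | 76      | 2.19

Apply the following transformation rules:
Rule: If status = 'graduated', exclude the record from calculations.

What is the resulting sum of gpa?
14.9

Step 1: Identify records where status = 'graduated'
Step 2: The excluded records sum to 13.15
Step 3: Original total gpa = 28.05
Step 4: Remaining total = 28.05 - 13.15 = 14.9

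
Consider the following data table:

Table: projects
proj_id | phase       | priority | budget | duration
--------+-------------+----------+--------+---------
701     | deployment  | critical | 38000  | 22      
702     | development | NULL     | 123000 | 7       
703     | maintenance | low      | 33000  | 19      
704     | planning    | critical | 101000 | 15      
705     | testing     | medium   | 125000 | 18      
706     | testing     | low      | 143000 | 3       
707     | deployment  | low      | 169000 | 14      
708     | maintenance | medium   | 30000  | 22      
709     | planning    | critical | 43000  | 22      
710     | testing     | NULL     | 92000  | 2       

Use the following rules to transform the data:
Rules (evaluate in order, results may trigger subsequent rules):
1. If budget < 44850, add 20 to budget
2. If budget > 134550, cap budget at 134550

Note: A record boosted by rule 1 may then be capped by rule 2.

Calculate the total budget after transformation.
854180

Step 1: Apply rule 1 to records with budget < 44850
  - 4 records get bonus of 20
  - Of these, 0 records then exceed 134550 and get capped
Step 2: Apply rule 2 to records with budget > 134550
  - 2 records (original) are capped
Step 3: Calculate final sum = 854180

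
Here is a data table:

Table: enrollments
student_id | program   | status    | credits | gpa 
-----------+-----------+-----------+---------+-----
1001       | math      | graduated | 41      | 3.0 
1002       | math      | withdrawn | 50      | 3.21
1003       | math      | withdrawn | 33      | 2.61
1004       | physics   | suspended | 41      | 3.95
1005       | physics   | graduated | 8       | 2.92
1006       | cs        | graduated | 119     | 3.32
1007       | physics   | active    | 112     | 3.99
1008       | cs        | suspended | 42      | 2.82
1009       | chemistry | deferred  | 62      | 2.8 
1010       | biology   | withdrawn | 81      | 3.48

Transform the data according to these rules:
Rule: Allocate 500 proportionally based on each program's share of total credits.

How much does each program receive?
biology: 68.76, chemistry: 52.63, cs: 136.67, math: 105.26, physics: 136.67

Step 1: Calculate total credits = 589
Step 2: Calculate each program's proportion:
  biology: 81/589 = 13.75% → 68.76
  chemistry: 62/589 = 10.53% → 52.63
  cs: 161/589 = 27.33% → 136.67
  math: 124/589 = 21.05% → 105.26
  physics: 161/589 = 27.33% → 136.67
Step 3: Verify: sum of allocations ≈ 500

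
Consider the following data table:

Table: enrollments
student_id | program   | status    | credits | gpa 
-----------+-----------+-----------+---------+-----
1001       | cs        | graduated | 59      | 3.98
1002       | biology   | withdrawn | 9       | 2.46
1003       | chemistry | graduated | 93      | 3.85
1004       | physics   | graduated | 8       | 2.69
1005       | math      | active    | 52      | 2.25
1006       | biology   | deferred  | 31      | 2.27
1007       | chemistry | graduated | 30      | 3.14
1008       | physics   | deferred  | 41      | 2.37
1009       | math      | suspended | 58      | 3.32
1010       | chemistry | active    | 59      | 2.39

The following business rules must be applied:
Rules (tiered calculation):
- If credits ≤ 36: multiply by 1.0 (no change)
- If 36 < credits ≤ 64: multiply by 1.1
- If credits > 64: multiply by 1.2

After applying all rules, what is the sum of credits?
485.5

Step 1: Tier 1 (credits ≤ 36): 4 records, sum = 78 × 1.0 = 78.0
Step 2: Tier 2 (36 < credits ≤ 64): 5 records, sum = 269 × 1.1 = 295.9
Step 3: Tier 3 (credits > 64): 1 records, sum = 93 × 1.2 = 111.6
Step 4: Final sum = 78.0 + 295.9 + 111.6 = 485.5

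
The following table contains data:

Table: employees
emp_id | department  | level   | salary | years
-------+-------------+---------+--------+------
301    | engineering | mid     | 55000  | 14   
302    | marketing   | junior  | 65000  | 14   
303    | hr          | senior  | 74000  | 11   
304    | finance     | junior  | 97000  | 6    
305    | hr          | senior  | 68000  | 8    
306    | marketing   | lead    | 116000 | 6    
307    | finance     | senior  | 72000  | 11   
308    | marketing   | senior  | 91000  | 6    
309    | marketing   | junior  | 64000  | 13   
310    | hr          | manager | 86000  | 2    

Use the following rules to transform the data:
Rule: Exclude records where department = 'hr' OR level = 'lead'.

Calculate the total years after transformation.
64

Step 1: Find records where department = 'hr' OR level = 'lead'
Step 2: 4 records match, summing to 27
Step 3: Original sum: 91
Step 4: Remaining sum = 91 - 27 = 64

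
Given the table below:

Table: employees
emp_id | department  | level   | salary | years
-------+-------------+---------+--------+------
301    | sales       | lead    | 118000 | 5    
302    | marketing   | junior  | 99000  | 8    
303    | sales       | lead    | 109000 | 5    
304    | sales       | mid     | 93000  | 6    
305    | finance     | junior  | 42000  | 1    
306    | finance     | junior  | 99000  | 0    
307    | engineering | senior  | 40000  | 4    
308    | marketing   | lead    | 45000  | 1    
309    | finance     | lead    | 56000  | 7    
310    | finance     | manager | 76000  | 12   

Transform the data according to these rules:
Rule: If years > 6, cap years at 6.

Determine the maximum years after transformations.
6

Step 1: Original maximum years = 12
Step 2: Apply cap at 6
Step 3: 3 records had years > 6 and were capped
Step 4: Maximum after transformation = 6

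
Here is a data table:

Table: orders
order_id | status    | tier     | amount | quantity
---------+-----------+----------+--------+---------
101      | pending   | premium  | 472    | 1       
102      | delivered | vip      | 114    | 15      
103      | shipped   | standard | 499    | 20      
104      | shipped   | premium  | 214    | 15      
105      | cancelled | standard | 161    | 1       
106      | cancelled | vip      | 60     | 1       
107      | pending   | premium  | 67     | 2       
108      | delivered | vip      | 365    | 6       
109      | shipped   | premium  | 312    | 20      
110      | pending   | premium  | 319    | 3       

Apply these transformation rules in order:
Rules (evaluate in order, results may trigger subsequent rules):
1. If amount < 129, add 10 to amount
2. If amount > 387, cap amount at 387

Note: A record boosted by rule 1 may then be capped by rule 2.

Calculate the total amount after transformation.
2416

Step 1: Apply rule 1 to records with amount < 129
  - 3 records get bonus of 10
  - Of these, 0 records then exceed 387 and get capped
Step 2: Apply rule 2 to records with amount > 387
  - 2 records (original) are capped
Step 3: Calculate final sum = 2416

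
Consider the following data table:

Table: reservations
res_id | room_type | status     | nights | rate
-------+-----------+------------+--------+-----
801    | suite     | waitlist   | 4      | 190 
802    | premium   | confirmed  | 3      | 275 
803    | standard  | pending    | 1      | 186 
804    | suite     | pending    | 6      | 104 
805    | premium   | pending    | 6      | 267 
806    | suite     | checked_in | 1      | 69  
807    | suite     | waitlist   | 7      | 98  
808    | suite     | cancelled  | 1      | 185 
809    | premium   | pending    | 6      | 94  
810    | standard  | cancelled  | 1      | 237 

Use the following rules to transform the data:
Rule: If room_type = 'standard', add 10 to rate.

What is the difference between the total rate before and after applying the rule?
20

Step 1: Original sum of rate = 1705
Step 2: 2 records have room_type = 'standard'
Step 3: Each affected record changes by 10
Step 4: Total change = 2 × 10 = 20
Step 5: New sum = 1705 + 20 = 1725
Step 6: Difference = |1725 - 1705| = 20
        (Sum increased by 20)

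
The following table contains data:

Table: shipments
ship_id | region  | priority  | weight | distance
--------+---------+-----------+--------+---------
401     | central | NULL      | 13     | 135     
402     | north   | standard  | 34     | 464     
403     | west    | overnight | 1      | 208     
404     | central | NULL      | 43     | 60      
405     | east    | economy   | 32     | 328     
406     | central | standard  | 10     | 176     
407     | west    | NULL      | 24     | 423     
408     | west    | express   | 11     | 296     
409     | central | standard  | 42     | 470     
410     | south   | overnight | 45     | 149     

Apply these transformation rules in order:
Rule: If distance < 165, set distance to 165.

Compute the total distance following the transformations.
2860

Step 1: 3 records have distance < 165
Step 2: These records originally summed to 344
Step 3: After setting to minimum: 3 × 165 = 495
Step 4: Unaffected records sum: 2365
Step 5: Final sum = 495 + 2365 = 2860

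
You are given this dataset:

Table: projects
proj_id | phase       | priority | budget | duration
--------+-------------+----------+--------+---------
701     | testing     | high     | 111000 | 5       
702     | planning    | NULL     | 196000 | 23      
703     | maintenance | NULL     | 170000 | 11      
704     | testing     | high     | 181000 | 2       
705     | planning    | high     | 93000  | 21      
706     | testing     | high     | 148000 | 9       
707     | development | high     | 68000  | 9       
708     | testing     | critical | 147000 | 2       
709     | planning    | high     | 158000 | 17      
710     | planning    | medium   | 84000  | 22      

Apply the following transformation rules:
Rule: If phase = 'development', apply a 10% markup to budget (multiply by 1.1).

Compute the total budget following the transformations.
1362800.0

Step 1: Records with phase = 'development' have total budget = 68000
Step 2: Apply multiplier: 68000 × 1.1 = 74800.0
Step 3: Other records total: 1288000
Step 4: Final sum = 74800.0 + 1288000 = 1362800.0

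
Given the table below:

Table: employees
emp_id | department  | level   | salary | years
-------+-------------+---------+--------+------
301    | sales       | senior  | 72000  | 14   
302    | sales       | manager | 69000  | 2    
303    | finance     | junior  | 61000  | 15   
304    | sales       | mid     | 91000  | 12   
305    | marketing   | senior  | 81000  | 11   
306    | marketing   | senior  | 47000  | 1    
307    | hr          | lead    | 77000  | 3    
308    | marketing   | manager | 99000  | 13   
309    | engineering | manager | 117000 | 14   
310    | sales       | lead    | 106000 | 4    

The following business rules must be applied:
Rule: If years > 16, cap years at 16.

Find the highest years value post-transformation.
15

Step 1: Original maximum years = 15
Step 2: Check cap of 16 against maximum
Step 3: No records exceed the cap (max 15 <= cap 16), so no capping applies
Step 4: Maximum after transformation = 15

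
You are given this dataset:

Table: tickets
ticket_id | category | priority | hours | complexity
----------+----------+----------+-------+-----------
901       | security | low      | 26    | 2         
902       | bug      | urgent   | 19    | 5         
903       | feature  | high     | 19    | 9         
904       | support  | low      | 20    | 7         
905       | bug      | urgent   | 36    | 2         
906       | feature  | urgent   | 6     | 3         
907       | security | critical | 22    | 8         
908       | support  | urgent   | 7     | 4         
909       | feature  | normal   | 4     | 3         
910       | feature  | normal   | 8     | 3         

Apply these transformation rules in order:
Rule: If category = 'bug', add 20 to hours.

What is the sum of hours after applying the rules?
207

Step 1: Count records where category = 'bug': 2
Step 2: Total bonus added: 2 × 20 = 40
Step 3: Original sum of hours: 167
Step 4: Final sum = 167 + 40 = 207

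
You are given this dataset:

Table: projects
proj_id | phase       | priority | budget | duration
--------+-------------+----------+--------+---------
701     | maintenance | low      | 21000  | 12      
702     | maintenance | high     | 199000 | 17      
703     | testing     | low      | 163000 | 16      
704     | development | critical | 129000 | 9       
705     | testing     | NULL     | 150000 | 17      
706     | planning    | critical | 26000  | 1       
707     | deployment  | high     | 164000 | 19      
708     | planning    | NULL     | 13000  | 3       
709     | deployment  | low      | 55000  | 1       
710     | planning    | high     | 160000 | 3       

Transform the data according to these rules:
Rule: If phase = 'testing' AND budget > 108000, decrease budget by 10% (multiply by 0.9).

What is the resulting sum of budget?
1048700.0

Step 1: Find records where phase = 'testing' AND budget > 108000
Step 2: 2 records match, summing to 313000
Step 3: After multiplier: 313000 × 0.9 = 281700.0
Step 4: Unaffected records sum: 767000
Step 5: Final sum = 281700.0 + 767000 = 1048700.0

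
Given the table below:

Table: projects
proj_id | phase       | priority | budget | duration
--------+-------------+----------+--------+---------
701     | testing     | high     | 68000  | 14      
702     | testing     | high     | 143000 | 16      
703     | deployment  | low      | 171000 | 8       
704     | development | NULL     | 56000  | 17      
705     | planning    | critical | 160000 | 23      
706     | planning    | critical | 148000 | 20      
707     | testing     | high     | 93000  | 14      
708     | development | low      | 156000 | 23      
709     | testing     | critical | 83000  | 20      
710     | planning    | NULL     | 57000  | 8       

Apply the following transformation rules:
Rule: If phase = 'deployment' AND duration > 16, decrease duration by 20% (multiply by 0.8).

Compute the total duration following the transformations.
163

Step 1: Find records where phase = 'deployment' AND duration > 16
Step 2: 0 records match, summing to 0
Step 3: After multiplier: 0 × 0.8 = 0.0
Step 4: Unaffected records sum: 163
Step 5: Final sum = 0.0 + 163 = 163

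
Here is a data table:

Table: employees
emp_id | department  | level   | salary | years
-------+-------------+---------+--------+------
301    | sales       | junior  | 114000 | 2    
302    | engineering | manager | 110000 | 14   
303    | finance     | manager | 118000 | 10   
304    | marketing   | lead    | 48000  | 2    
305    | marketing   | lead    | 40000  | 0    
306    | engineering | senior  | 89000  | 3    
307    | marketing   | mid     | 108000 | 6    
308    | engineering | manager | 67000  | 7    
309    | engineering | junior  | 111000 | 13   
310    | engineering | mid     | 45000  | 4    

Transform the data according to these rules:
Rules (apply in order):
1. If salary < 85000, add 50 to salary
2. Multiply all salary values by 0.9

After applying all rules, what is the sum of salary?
765180.0

Step 1: Apply Rule 1 - Add 50 to records with salary < 85000
  - 4 records affected: 200000 + (4 × 50) = 200200
  - Unaffected records: 650000
  - Sum after Rule 1: 850200
Step 2: Apply Rule 2 - Multiply all by 0.9
  - 850200 × 0.9 = 765180.0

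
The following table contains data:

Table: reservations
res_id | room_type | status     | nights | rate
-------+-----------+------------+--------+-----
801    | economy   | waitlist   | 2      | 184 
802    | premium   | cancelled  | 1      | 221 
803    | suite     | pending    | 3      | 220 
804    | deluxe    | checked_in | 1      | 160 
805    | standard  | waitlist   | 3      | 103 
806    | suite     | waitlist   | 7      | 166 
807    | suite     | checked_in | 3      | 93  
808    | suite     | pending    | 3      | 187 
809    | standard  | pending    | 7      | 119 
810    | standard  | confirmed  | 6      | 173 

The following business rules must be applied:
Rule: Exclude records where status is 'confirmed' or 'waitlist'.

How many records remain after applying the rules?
6

Step 1: Count records to exclude
  - 1 (confirmed) + 3 (waitlist) = 4 records
Step 2: Total records: 10
Step 3: Remaining = 10 - 4 = 6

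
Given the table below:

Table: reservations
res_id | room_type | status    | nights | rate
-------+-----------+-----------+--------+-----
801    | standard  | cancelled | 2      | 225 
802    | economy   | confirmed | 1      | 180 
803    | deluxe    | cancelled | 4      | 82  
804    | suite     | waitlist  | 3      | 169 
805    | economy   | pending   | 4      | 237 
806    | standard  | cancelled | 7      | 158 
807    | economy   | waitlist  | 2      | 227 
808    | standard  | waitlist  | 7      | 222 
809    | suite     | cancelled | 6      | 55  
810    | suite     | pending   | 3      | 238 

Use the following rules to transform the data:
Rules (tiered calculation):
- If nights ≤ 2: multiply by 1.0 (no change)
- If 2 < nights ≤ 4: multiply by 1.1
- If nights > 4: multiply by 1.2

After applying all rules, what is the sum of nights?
44.4

Step 1: Tier 1 (nights ≤ 2): 3 records, sum = 5 × 1.0 = 5.0
Step 2: Tier 2 (2 < nights ≤ 4): 4 records, sum = 14 × 1.1 = 15.4
Step 3: Tier 3 (nights > 4): 3 records, sum = 20 × 1.2 = 24.0
Step 4: Final sum = 5.0 + 15.4 + 24.0 = 44.4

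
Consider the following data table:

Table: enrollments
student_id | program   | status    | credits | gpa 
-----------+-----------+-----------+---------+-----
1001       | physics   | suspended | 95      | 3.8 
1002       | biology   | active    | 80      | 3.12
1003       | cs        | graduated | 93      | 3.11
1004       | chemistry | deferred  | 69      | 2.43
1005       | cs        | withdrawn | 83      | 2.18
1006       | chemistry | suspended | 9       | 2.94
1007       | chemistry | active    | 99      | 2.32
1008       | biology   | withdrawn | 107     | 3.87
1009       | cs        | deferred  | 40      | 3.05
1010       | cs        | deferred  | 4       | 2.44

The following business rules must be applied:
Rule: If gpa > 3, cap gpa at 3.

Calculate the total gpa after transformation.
27.31

Step 1: 5 records have gpa > 3
Step 2: These records originally summed to 16.95
Step 3: After capping: 5 × 3 = 15
Step 4: Unaffected records sum: 12.31
Step 5: Final sum = 15 + 12.31 = 27.31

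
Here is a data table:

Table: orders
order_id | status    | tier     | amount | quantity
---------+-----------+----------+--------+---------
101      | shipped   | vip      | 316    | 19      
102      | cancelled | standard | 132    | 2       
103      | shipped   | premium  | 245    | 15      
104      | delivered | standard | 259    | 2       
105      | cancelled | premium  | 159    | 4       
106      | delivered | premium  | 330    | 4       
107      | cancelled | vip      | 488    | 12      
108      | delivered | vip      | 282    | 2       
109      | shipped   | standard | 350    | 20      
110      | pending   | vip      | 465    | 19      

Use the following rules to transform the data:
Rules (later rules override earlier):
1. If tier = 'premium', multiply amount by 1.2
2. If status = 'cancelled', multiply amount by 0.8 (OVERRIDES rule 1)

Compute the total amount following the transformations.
2985.2

Step 1: Rule 2 takes priority for records with status = 'cancelled'
  - 3 records: 779 × 0.8 = 623.2
Step 2: Rule 1 applies to remaining records with tier = 'premium'
  - 2 records: 575 × 1.2 = 690.0
Step 3: Other records unchanged: 1672
Step 4: Final sum = 623.2 + 690.0 + 1672 = 2985.2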